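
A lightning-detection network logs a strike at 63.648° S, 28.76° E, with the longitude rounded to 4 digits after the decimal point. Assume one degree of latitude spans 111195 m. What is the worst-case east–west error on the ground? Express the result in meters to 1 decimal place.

Rounding to 4 decimal places leaves the longitude within ±5e-05° of the true value.
Parallels shrink by cos φ, so at 63.648° a degree of longitude is 111195 × 0.4439 ≈ 49357.8 m.
East–west error: 5e-05° × 49357.8 m/° ≈ 2.46789 m.

2.5 meters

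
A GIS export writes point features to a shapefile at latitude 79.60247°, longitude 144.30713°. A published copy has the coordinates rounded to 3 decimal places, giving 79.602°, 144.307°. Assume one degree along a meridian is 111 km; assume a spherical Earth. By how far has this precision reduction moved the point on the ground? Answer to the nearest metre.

52 metres

The latitude changed by +0.00047° and the longitude by +0.00013°.
N–S: 0.00047° × 111000 m/° = 52.17 m.
East–west at this latitude: 0.00013° × 111000 × cos 79.602° ≈ 0.00013 × 20033.8 = 2.6044 m.
Hypotenuse of the two orthogonal shifts: √(52.17² + 2.6044²) = 52.235 m.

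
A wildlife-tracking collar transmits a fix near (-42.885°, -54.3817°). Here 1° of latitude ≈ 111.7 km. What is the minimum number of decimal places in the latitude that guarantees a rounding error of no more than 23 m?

4

One degree of latitude covers 111700 m.
N decimal places → at most half a unit in the last place, 0.5 × 10⁻ᴺ° = 111700/2 × 10⁻ᴺ m.
Need 0.5 × 111700 × 10⁻ᴺ ≤ 23 → 10⁻ᴺ ≤ 4.118e-04, so N ≥ 3.39.
N = 3 would give 55.9 m (too coarse); N = 4 gives 5.58 m ≤ 23 m.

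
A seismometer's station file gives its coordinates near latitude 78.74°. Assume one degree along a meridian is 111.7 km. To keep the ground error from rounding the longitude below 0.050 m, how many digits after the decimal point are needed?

At 78.74° one degree of longitude covers 111700 × cos 78.74° ≈ 111700 × 0.1953 ≈ 21810.7 m.
N decimal places → at most half a unit in the last place, 0.5 × 10⁻ᴺ° = 21810.7/2 × 10⁻ᴺ m.
Need 0.5 × 21810.7 × 10⁻ᴺ ≤ 0.050 → 10⁻ᴺ ≤ 4.585e-06, so N ≥ 5.34.
N = 5 would give 0.109 m (too coarse); N = 6 gives 0.0109 m ≤ 0.050 m.

6 decimal places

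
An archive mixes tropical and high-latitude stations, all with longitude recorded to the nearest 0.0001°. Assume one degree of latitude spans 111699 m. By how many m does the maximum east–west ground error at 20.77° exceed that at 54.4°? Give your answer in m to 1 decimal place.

2.0 m

Rounding to 4 decimal places leaves the longitude within ±5e-05° of the true value.
At 20.77°: 5e-05° × 111699 × cos 20.77° = 5e-05 × 111699 × 0.9350 ≈ 5.222 m.
Error at 54.4° = 5e-05° × 111699 × cos 54.4° ≈ 5.585 × 0.5821 = 3.2511 m.
So the lower-latitude error exceeds the higher by 5.222 − 3.2511 = 1.9709 m.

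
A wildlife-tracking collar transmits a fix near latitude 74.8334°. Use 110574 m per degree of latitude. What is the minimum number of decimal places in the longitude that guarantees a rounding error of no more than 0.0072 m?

At 74.8334° one degree of longitude covers 110574 × cos 74.8334° ≈ 110574 × 0.2616 ≈ 28929.1 m.
With N decimal places the half-ulp bound is 0.5·10⁻ᴺ°, or 0.5·10⁻ᴺ × 28929.1 m on the ground.
Setting 14464.5 × 10⁻ᴺ ≤ 0.0072 gives 10ᴺ ≥ 2.009e+06, i.e. N ≥ 6.30.
So 7 decimal places suffice (0.00145 m); 6 would allow up to 0.0145 m.

7 decimal places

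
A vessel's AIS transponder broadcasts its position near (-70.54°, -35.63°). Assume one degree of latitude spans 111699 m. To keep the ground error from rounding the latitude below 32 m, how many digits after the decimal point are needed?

4 decimal places

One degree of latitude covers 111699 m.
With N decimal places the half-ulp bound is 0.5·10⁻ᴺ°, or 0.5·10⁻ᴺ × 111699 m on the ground.
Need 0.5 × 111699 × 10⁻ᴺ ≤ 32 → 10⁻ᴺ ≤ 5.730e-04, so N ≥ 3.24.
So 4 decimal places suffice (5.58 m); 3 would allow up to 55.8 m.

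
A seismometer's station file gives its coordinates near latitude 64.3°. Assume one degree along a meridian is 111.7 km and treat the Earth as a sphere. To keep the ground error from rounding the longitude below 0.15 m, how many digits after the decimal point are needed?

6 decimal places

At 64.3° one degree of longitude covers 111700 × cos 64.3° ≈ 111700 × 0.4337 ≈ 48439.7 m.
N decimal places → at most half a unit in the last place, 0.5 × 10⁻ᴺ° = 48439.7/2 × 10⁻ᴺ m.
Need 0.5 × 48439.7 × 10⁻ᴺ ≤ 0.15 → 10⁻ᴺ ≤ 6.193e-06, so N ≥ 5.21.
At 5 places the error can reach 0.242 m, but 6 places keeps it to 0.0242 m.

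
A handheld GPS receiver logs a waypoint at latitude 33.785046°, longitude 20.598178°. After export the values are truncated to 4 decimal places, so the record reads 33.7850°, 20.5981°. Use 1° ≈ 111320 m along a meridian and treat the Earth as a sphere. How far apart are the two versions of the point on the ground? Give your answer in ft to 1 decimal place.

29.0 ft

The latitude changed by +0.000046° and the longitude by +0.000078°.
North–south shift: 0.000046 × 111320 = 5.12072 m.
East–west at this latitude: 0.000078° × 111320 × cos 33.785° ≈ 0.000078 × 92521.4 = 7.21667 m.
Distance: √(5.12072² + 7.21667²) ≈ 8.84885 m.
Converting: 8.84885 m × 3.2808 ft/m ≈ 29.032 ft.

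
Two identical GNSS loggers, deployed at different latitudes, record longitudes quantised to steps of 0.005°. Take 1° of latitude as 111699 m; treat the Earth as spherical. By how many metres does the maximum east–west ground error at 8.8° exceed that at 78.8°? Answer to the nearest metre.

With a 0.005° grid the true value lies within half a step, ±0.005°/2 = ±0.0025°, of the stored one.
At 8.8°: 0.0025° × 111699 × cos 8.8° = 0.0025 × 111699 × 0.9882 ≈ 275.96 m.
At 78.8°: 0.0025° × 111699 × cos 78.8° = 0.0025 × 111699 × 0.1942 ≈ 54.239 m.
Difference: 275.96 − 54.239 = 221.72 m.

222 metres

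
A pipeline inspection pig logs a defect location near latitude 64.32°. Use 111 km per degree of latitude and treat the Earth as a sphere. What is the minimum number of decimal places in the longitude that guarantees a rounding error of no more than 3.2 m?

At 64.32° one degree of longitude covers 111000 × cos 64.32° ≈ 111000 × 0.4333 ≈ 48101.2 m.
Rounding to N decimal places gives at most 0.5 × 10⁻ᴺ degrees of error, i.e. 0.5 × 10⁻ᴺ × 48101.2 m.
Need 0.5 × 48101.2 × 10⁻ᴺ ≤ 3.2 → 10⁻ᴺ ≤ 1.331e-04, so N ≥ 3.88.
So 4 decimal places suffice (2.41 m); 3 would allow up to 24.1 m.

4 decimal places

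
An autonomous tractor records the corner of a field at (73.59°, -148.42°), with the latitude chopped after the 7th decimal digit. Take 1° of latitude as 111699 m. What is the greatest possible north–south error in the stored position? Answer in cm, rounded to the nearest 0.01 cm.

Truncating at 7 decimal places can drop up to a full unit in the last place, so the latitude may be off by as much as 1e-07°.
Along the meridian that is 1e-07° × 111699 m/° = 0.0111699 m.
That is 0.0111699 m = 1.117 cm.

1.12 cm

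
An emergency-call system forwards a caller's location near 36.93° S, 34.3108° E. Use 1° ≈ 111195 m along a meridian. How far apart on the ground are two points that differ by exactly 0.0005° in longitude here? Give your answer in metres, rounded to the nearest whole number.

At 36.93° a degree of longitude is 111195 × cos 36.93° ≈ 88886 m, so 0.0005° corresponds to 44.443 m.

44 metres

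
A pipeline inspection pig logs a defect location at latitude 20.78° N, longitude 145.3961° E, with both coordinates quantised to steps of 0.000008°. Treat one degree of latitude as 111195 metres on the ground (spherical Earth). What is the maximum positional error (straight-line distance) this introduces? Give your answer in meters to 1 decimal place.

0.6 meters

With a 0.000008° grid the true value lies within half a step, ±0.000008°/2 = ±4e-06°, of the stored one.
N–S: 4e-06° × 111195 m/° = 0.44478 m.
East–west component at 20.78°: 4e-06° × 111195 × cos 20.78° ≈ 4e-06 × 103962 ≈ 0.415847 m.
Combining orthogonally: (0.44478² + 0.415847²)^½ ≈ 0.608899 m.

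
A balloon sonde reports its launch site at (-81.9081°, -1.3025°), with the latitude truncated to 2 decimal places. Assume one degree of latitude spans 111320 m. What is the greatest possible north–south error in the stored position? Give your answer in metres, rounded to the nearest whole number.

Truncating at 2 decimal places can drop up to a full unit in the last place, so the latitude may be off by as much as 0.01°.
So the N–S error is at most 0.01 × 111320 = 1113.2 m.

1113 metres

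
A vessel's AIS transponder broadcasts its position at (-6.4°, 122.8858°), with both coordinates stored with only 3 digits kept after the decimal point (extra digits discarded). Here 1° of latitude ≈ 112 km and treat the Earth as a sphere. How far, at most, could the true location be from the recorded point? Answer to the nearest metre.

Truncating at 3 decimal places can drop up to a full unit in the last place, so each coordinate may be off by as much as 0.001°.
Latitude error → 0.001 × 112000 = 112 m along the meridian.
E–W at 6.4°: 0.001° × 112000 × cos 6.4° = 0.001 × 112000 × 0.9938 ≈ 111.302 m.
Worst case both components are at the extreme and orthogonal: √(112² + 111.302²) ≈ 157.899 m.

158 metres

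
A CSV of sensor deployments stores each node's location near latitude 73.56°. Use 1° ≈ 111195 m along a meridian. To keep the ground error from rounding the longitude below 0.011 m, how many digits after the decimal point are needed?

At 73.56° one degree of longitude covers 111195 × cos 73.56° ≈ 111195 × 0.2830 ≈ 31469.4 m.
With N decimal places the half-ulp bound is 0.5·10⁻ᴺ°, or 0.5·10⁻ᴺ × 31469.4 m on the ground.
Need 0.5 × 31469.4 × 10⁻ᴺ ≤ 0.011 → 10⁻ᴺ ≤ 6.991e-07, so N ≥ 6.16.
At 6 places the error can reach 0.0157 m, but 7 places keeps it to 0.00157 m.

7 decimal places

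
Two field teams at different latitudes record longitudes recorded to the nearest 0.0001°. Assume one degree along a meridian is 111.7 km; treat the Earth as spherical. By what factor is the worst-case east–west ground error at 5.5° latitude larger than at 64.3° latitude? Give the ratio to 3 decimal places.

2.295

Rounding to 4 decimal places leaves the longitude within ±5e-05° of the true value.
At 5.5°: 5e-05° × 111700 × cos 5.5° = 5e-05 × 111700 × 0.9954 ≈ 5.5593 m.
Error at 64.3° = 5e-05° × 111700 × cos 64.3° ≈ 5.585 × 0.4337 = 2.422 m.
The ratio reduces to cos 5.5° / cos 64.3° = 0.9954/0.4337 ≈ 2.2953.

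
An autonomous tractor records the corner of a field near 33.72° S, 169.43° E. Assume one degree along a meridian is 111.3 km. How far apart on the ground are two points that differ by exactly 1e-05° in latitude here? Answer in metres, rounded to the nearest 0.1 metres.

1.1 metres

1e-05° × 111300 m/° = 1.113 m.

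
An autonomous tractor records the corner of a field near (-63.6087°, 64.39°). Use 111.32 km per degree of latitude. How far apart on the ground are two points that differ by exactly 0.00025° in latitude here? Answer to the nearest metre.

Along a meridian 0.00025° is 0.00025 × 111320 = 27.83 m.

28 metres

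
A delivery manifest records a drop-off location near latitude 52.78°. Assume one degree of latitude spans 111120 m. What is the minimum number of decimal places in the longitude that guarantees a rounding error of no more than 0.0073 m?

7 decimal places

At 52.78° one degree of longitude covers 111120 × cos 52.78° ≈ 111120 × 0.6049 ≈ 67213.9 m.
With N decimal places the half-ulp bound is 0.5·10⁻ᴺ°, or 0.5·10⁻ᴺ × 67213.9 m on the ground.
Need 0.5 × 67213.9 × 10⁻ᴺ ≤ 0.0073 → 10⁻ᴺ ≤ 2.172e-07, so N ≥ 6.66.
At 6 places the error can reach 0.0336 m, but 7 places keeps it to 0.00336 m.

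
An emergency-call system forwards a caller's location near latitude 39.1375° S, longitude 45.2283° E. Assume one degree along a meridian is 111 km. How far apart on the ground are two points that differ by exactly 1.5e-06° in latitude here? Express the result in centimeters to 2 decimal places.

1.5e-06° × 111000 m/° = 0.1665 m.
That is 0.1665 m = 16.65 cm.

16.65 centimeters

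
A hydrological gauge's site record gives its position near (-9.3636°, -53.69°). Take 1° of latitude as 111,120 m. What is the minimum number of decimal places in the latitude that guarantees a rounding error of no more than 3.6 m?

One degree of latitude covers 111120 m.
Rounding to N decimal places gives at most 0.5 × 10⁻ᴺ degrees of error, i.e. 0.5 × 10⁻ᴺ × 111120 m.
Need 0.5 × 111120 × 10⁻ᴺ ≤ 3.6 → 10⁻ᴺ ≤ 6.479e-05, so N ≥ 4.19.
At 4 places the error can reach 5.56 m, but 5 places keeps it to 0.556 m.

5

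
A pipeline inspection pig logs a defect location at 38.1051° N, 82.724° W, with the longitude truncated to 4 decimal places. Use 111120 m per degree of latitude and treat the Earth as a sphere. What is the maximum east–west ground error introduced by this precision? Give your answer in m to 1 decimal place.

8.7 m

Truncating at 4 decimal places can drop up to a full unit in the last place, so the longitude may be off by as much as 0.0001°.
At latitude 38.1051° a degree of longitude spans 111120 m × cos 38.1051° = 111120 × 0.7869 ≈ 87438.1 m.
Maximum E–W displacement: 0.0001 × 87438.1 = 8.74381 m.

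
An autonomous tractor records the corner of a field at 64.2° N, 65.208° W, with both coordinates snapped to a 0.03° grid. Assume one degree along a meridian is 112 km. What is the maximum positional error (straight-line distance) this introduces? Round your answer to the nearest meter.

With a 0.03° grid the true value lies within half a step, ±0.03°/2 = ±0.015°, of the stored one.
North–south component: 0.015° × 112000 = 1680 m.
Longitude error → 0.015 × 112000 × cos 64.2° = 0.015 × 112000 × 0.4352 ≈ 731.188 m.
Worst case both components are at the extreme and orthogonal: √(1680² + 731.188²) ≈ 1832.22 m.

1832 meters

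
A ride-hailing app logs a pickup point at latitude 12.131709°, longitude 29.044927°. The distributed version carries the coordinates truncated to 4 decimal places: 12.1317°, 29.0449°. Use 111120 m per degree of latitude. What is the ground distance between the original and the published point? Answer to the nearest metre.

3 metres

The latitude changed by +0.000009° and the longitude by +0.000027°.
North–south shift: 0.000009 × 111120 = 1.00008 m.
E–W at 12.1317°: 0.000027° × 111120 × cos 12.1317° = 0.000027 × 111120 × 0.9777 ≈ 2.93324 m.
Hypotenuse of the two orthogonal shifts: √(1.00008² + 2.93324²) = 3.09904 m.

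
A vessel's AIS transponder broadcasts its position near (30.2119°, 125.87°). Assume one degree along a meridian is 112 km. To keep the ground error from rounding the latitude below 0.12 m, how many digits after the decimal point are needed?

One degree of latitude covers 112000 m.
N decimal places → at most half a unit in the last place, 0.5 × 10⁻ᴺ° = 112000/2 × 10⁻ᴺ m.
Setting 56000 × 10⁻ᴺ ≤ 0.12 gives 10ᴺ ≥ 4.667e+05, i.e. N ≥ 5.67.
At 5 places the error can reach 0.56 m, but 6 places keeps it to 0.056 m.

6 decimal places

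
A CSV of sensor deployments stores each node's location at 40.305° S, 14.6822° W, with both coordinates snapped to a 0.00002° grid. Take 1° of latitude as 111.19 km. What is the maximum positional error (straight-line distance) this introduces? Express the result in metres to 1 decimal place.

1.4 metres

With a 0.00002° grid the true value lies within half a step, ±0.00002°/2 = ±1e-05°, of the stored one.
North–south component: 1e-05° × 111190 = 1.1119 m.
East–west component at 40.305°: 1e-05° × 111190 × cos 40.305° ≈ 1e-05 × 84794.8 ≈ 0.847948 m.
The two errors are perpendicular, so the maximum displacement is √(1.1119² + 0.847948²) ≈ 1.39833 m.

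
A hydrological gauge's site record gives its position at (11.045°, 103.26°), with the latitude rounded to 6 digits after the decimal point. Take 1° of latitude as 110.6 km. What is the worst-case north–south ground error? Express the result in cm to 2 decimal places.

Rounding to 6 decimal places leaves the latitude within ±5e-07° of the true value.
So the N–S error is at most 5e-07 × 110600 = 0.0553 m.
That is 0.0553 m = 5.53 cm.

5.53 cm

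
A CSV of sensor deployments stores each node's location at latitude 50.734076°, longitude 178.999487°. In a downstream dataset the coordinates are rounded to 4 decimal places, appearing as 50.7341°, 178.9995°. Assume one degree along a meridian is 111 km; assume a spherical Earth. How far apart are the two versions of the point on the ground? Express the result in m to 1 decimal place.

2.8 m

Δlat = 50.734076 − 50.7341 = -0.000024°; Δlon = 178.999487 − 178.9995 = -0.000013°.
N–S: -0.000024° × 111000 m/° = -2.664 m.
E–W at 50.7341°: -0.000013° × 111000 × cos 50.7341° = -0.000013 × 111000 × 0.6329 ≈ -0.913304 m.
Combined displacement = (2.664² + 0.913304²)^½ ≈ 2.81621 m.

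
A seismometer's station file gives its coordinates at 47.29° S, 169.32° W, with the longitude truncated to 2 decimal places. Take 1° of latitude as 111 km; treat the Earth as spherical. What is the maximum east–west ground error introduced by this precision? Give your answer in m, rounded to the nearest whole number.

753 m

Truncating at 2 decimal places can drop up to a full unit in the last place, so the longitude may be off by as much as 0.01°.
One degree of longitude at 47.29° is 111000 × cos 47.29° ≈ 111000 × 0.6783 = 75290 m.
Maximum E–W displacement: 0.01 × 75290 = 752.9 m.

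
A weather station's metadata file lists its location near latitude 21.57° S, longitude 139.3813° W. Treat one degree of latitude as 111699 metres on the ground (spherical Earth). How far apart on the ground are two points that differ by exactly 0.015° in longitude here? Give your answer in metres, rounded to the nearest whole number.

One degree of longitude here spans 111699 × cos 21.57° = 111699 × 0.9300 ≈ 103877 m; 0.015° of that is 1558.15 m.

1558 metres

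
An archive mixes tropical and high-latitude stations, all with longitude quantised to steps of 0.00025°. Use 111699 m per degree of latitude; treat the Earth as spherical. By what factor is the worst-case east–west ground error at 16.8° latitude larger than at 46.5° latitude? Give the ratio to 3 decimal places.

1.391

With a 0.00025° grid the true value lies within half a step, ±0.00025°/2 = ±0.000125°, of the stored one.
At 16.8°: 0.000125° × 111699 × cos 16.8° = 0.000125 × 111699 × 0.9573 ≈ 13.366 m.
At 46.5°: 0.000125° × 111699 × cos 46.5° = 0.000125 × 111699 × 0.6884 ≈ 9.6111 m.
The ratio reduces to cos 16.8° / cos 46.5° = 0.9573/0.6884 ≈ 1.3907.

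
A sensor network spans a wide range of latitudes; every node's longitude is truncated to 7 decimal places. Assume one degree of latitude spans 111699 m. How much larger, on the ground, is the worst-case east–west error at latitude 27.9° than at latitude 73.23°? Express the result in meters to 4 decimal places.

0.0066 meters

Truncating at 7 decimal places can drop up to a full unit in the last place, so the longitude may be off by as much as 1e-07°.
Error at 27.9° = 1e-07° × 111699 × cos 27.9° ≈ 0.01117 × 0.8838 = 0.0098716 m.
At 73.23°: 1e-07° × 111699 × cos 73.23° = 1e-07 × 111699 × 0.2885 ≈ 0.0032229 m.
Difference: 0.0098716 − 0.0032229 = 0.0066487 m.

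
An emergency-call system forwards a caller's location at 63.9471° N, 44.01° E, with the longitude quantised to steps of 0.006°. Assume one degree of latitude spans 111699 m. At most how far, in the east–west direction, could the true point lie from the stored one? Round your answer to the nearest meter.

With a 0.006° grid the true value lies within half a step, ±0.006°/2 = ±0.003°, of the stored one.
Parallels shrink by cos φ, so at 63.9471° a degree of longitude is 111699 × 0.4392 ≈ 49058.3 m.
Maximum E–W displacement: 0.003 × 49058.3 = 147.175 m.

147 meters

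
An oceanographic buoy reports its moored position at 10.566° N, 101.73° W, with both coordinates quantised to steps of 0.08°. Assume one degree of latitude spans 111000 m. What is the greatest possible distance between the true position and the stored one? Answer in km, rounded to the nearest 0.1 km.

With a 0.08° grid the true value lies within half a step, ±0.08°/2 = ±0.04°, of the stored one.
Latitude error → 0.04 × 111000 = 4440 m along the meridian.
Longitude error → 0.04 × 111000 × cos 10.566° = 0.04 × 111000 × 0.9830 ≈ 4364.72 m.
The two errors are perpendicular, so the maximum displacement is √(4440² + 4364.72²) ≈ 6226.1 m.
That is 6226.1 m = 6.2261 km.

6.2 km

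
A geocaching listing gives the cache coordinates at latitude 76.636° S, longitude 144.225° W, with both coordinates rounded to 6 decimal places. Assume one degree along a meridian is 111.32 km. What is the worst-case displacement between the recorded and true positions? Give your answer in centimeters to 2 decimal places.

Rounding to 6 decimal places leaves each coordinate within ±5e-07° of the true value.
North–south component: 5e-07° × 111320 = 0.05566 m.
Longitude error → 5e-07 × 111320 × cos 76.636° = 5e-07 × 111320 × 0.2311 ≈ 0.0128651 m.
Combining orthogonally: (0.05566² + 0.0128651²)^½ ≈ 0.0571274 m.
That is 0.0571274 m = 5.7127 cm.

5.71 centimeters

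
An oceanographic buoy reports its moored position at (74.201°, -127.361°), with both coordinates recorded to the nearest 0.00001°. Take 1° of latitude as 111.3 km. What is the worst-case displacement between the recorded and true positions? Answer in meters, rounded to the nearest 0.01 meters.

Rounding to 5 decimal places leaves each coordinate within ±5e-06° of the true value.
N–S: 5e-06° × 111300 m/° = 0.5565 m.
E–W at 74.201°: 5e-06° × 111300 × cos 74.201° = 5e-06 × 111300 × 0.2723 ≈ 0.151515 m.
Combining orthogonally: (0.5565² + 0.151515²)^½ ≈ 0.576757 m.

0.58 meters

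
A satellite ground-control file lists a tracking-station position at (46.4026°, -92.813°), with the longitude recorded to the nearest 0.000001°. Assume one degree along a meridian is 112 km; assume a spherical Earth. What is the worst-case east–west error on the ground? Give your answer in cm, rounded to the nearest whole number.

Rounding to 6 decimal places leaves the longitude within ±5e-07° of the true value.
One degree of longitude at 46.4026° is 112000 × cos 46.4026° ≈ 112000 × 0.6896 = 77233.7 m.
Maximum E–W displacement: 5e-07 × 77233.7 = 0.0386169 m.
That is 0.0386169 m = 3.8617 cm.

4 cm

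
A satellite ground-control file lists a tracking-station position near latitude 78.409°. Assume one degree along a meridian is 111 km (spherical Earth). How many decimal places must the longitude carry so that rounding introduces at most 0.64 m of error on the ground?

5

At 78.409° one degree of longitude covers 111000 × cos 78.409° ≈ 111000 × 0.2009 ≈ 22302.6 m.
With N decimal places the half-ulp bound is 0.5·10⁻ᴺ°, or 0.5·10⁻ᴺ × 22302.6 m on the ground.
Need 0.5 × 22302.6 × 10⁻ᴺ ≤ 0.64 → 10⁻ᴺ ≤ 5.739e-05, so N ≥ 4.24.
At 4 places the error can reach 1.12 m, but 5 places keeps it to 0.112 m.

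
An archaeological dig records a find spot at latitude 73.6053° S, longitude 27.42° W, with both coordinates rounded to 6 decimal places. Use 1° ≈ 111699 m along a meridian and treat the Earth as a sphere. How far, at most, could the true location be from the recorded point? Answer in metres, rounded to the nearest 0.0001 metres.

Rounding to 6 decimal places leaves each coordinate within ±5e-07° of the true value.
Latitude error → 5e-07 × 111699 = 0.0558495 m along the meridian.
Longitude error → 5e-07 × 111699 × cos 73.6053° = 5e-07 × 111699 × 0.2823 ≈ 0.0157637 m.
Combining orthogonally: (0.0558495² + 0.0157637²)^½ ≈ 0.0580315 m.

0.0580 metres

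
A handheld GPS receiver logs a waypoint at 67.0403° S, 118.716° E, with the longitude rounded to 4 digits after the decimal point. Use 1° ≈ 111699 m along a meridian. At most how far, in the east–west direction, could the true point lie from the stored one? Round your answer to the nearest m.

Rounding to 4 decimal places leaves the longitude within ±5e-05° of the true value.
At latitude 67.0403° a degree of longitude spans 111699 m × cos 67.0403° = 111699 × 0.3901 ≈ 43571.9 m.
Maximum E–W displacement: 5e-05 × 43571.9 = 2.1786 m.

2 m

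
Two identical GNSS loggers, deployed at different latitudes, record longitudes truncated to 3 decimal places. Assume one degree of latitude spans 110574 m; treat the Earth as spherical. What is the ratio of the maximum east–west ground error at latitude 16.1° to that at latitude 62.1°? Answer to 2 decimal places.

2.05

Truncating at 3 decimal places can drop up to a full unit in the last place, so the longitude may be off by as much as 0.001°.
At 16.1°: 0.001° × 110574 × cos 16.1° = 0.001 × 110574 × 0.9608 ≈ 106.24 m.
Error at 62.1° = 0.001° × 110574 × cos 62.1° ≈ 110.57 × 0.4679 = 51.741 m.
The ratio reduces to cos 16.1° / cos 62.1° = 0.9608/0.4679 ≈ 2.0533.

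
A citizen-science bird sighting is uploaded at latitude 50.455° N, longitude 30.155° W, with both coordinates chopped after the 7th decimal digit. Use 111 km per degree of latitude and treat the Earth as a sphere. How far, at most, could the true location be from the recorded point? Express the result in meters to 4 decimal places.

0.0132 meters

Truncating at 7 decimal places can drop up to a full unit in the last place, so each coordinate may be off by as much as 1e-07°.
North–south component: 1e-07° × 111000 = 0.0111 m.
Longitude error → 1e-07 × 111000 × cos 50.455° = 1e-07 × 111000 × 0.6367 ≈ 0.00706719 m.
The two errors are perpendicular, so the maximum displacement is √(0.0111² + 0.00706719²) ≈ 0.0131588 m.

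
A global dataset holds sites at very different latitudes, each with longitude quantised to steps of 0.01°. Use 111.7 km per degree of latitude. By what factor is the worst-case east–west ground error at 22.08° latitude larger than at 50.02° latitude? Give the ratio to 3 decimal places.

1.442

With a 0.01° grid the true value lies within half a step, ±0.01°/2 = ±0.005°, of the stored one.
At 22.08°: 0.005° × 111700 × cos 22.08° = 0.005 × 111700 × 0.9267 ≈ 517.54 m.
At 50.02°: 0.005° × 111700 × cos 50.02° = 0.005 × 111700 × 0.6425 ≈ 358.85 m.
The ratio reduces to cos 22.08° / cos 50.02° = 0.9267/0.6425 ≈ 1.4422.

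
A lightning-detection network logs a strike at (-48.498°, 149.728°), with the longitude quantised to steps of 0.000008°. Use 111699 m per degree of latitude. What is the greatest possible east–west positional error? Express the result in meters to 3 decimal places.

With a 0.000008° grid the true value lies within half a step, ±0.000008°/2 = ±4e-06°, of the stored one.
One degree of longitude at 48.498° is 111699 × cos 48.498° ≈ 111699 × 0.6626 = 74016.9 m.
So at most 4e-06° × 74016.9 ≈ 0.296068 m east–west.

0.296 meters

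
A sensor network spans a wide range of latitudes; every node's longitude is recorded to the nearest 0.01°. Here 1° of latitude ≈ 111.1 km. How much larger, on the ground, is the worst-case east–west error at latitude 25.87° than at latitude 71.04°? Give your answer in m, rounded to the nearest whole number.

319 m

Rounding to 2 decimal places leaves the longitude within ±0.005° of the true value.
Error at 25.87° = 0.005° × 111100 × cos 25.87° ≈ 555.5 × 0.8998 = 499.83 m.
Error at 71.04° = 0.005° × 111100 × cos 71.04° ≈ 555.5 × 0.3249 = 180.49 m.
So the lower-latitude error exceeds the higher by 499.83 − 180.49 = 319.34 m.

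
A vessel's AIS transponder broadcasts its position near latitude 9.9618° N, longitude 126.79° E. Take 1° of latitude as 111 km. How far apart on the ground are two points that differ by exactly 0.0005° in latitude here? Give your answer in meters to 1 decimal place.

55.5 meters

0.0005° × 111000 m/° = 55.5 m.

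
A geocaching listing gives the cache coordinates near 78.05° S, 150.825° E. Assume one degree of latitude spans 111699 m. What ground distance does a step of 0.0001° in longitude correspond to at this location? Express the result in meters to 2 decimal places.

2.31 meters

At 78.05° a degree of longitude is 111699 × cos 78.05° ≈ 23128.2 m, so 0.0001° corresponds to 2.31282 m.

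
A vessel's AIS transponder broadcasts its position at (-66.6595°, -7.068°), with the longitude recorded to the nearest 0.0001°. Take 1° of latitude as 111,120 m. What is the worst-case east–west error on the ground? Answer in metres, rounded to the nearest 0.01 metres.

Rounding to 4 decimal places leaves the longitude within ±5e-05° of the true value.
At latitude 66.6595° a degree of longitude spans 111120 m × cos 66.6595° = 111120 × 0.3962 ≈ 44025.1 m.
So at most 5e-05° × 44025.1 ≈ 2.20126 m east–west.

2.20 metres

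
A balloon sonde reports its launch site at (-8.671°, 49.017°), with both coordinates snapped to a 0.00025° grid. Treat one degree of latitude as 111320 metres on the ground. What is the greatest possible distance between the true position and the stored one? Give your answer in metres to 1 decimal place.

19.6 metres

With a 0.00025° grid the true value lies within half a step, ±0.00025°/2 = ±0.000125°, of the stored one.
North–south component: 0.000125° × 111320 = 13.915 m.
E–W at 8.671°: 0.000125° × 111320 × cos 8.671° = 0.000125 × 111320 × 0.9886 ≈ 13.756 m.
The two errors are perpendicular, so the maximum displacement is √(13.915² + 13.756²) ≈ 19.5666 m.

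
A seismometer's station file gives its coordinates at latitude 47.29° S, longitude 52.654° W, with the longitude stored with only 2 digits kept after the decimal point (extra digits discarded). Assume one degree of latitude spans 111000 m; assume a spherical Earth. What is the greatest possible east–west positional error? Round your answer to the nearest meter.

Truncating at 2 decimal places can drop up to a full unit in the last place, so the longitude may be off by as much as 0.01°.
One degree of longitude at 47.29° is 111000 × cos 47.29° ≈ 111000 × 0.6783 = 75290 m.
So at most 0.01° × 75290 ≈ 752.9 m east–west.

753 meters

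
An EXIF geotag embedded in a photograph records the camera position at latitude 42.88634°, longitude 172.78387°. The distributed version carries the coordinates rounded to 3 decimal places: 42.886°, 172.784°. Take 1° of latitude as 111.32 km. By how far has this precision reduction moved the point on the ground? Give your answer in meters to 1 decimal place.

39.3 meters

The latitude changed by +0.00034° and the longitude by -0.00013°.
N–S: 0.00034° × 111320 m/° = 37.8488 m.
East–west at this latitude: -0.00013° × 111320 × cos 42.886° ≈ -0.00013 × 81565.2 = -10.6035 m.
Hypotenuse of the two orthogonal shifts: √(37.8488² + 10.6035²) = 39.306 m.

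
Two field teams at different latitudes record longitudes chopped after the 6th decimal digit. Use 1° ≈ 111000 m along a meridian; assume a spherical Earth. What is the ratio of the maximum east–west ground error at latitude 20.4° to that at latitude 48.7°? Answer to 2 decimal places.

1.42

Truncating at 6 decimal places can drop up to a full unit in the last place, so the longitude may be off by as much as 1e-06°.
At 20.4°: 1e-06° × 111000 × cos 20.4° = 1e-06 × 111000 × 0.9373 ≈ 0.10404 m.
Error at 48.7° = 1e-06° × 111000 × cos 48.7° ≈ 0.111 × 0.6600 = 0.07326 m.
Ratio: 0.10404 / 0.07326 = cos 20.4° / cos 48.7° ≈ 1.4201.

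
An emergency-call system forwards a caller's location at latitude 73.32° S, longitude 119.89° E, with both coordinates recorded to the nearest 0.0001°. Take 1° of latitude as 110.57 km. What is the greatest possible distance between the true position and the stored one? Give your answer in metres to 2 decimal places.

5.75 metres

Rounding to 4 decimal places leaves each coordinate within ±5e-05° of the true value.
N–S: 5e-05° × 110570 m/° = 5.5285 m.
Longitude error → 5e-05 × 110570 × cos 73.32° = 5e-05 × 110570 × 0.2870 ≈ 1.58682 m.
The two errors are perpendicular, so the maximum displacement is √(5.5285² + 1.58682²) ≈ 5.75172 m.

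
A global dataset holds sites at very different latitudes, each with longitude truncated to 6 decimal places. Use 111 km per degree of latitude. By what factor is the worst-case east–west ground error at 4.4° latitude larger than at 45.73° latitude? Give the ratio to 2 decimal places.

1.43

Truncating at 6 decimal places can drop up to a full unit in the last place, so the longitude may be off by as much as 1e-06°.
Error at 4.4° = 1e-06° × 111000 × cos 4.4° ≈ 0.111 × 0.9971 = 0.11067 m.
At 45.73°: 1e-06° × 111000 × cos 45.73° = 1e-06 × 111000 × 0.6980 ≈ 0.077482 m.
The ratio reduces to cos 4.4° / cos 45.73° = 0.9971/0.6980 ≈ 1.4284.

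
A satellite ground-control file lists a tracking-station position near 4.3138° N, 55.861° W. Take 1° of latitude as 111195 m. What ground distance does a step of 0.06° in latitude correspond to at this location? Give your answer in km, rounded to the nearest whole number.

7 km

0.06° × 111195 m/° = 6671.7 m.
That is 6671.7 m = 6.6717 km.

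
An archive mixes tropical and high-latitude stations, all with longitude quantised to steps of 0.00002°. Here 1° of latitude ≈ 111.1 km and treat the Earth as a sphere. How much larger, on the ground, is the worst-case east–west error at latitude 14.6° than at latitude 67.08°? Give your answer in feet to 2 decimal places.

2.11 feet

With a 0.00002° grid the true value lies within half a step, ±0.00002°/2 = ±1e-05°, of the stored one.
At 14.6°: 1e-05° × 111100 × cos 14.6° = 1e-05 × 111100 × 0.9677 ≈ 1.0751 m.
Error at 67.08° = 1e-05° × 111100 × cos 67.08° ≈ 1.111 × 0.3894 = 0.43267 m.
So the lower-latitude error exceeds the higher by 1.0751 − 0.43267 = 0.64245 m.
In feet: 0.642451 m ÷ 0.3048 ≈ 2.1078 ft.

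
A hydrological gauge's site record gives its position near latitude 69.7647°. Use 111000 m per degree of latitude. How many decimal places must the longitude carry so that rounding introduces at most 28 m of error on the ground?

3 decimal places

At 69.7647° one degree of longitude covers 111000 × cos 69.7647° ≈ 111000 × 0.3459 ≈ 38392.3 m.
Rounding to N decimal places gives at most 0.5 × 10⁻ᴺ degrees of error, i.e. 0.5 × 10⁻ᴺ × 38392.3 m.
Setting 19196.1 × 10⁻ᴺ ≤ 28 gives 10ᴺ ≥ 685.6, i.e. N ≥ 2.84.
So 3 decimal places suffice (19.2 m); 2 would allow up to 192 m.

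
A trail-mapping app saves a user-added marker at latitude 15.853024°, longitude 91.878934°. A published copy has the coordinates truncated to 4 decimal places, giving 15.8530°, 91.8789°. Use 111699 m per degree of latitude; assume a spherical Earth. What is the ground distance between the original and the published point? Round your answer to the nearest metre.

Δlat = 15.853024 − 15.8530 = +0.000024°; Δlon = 91.878934 − 91.8789 = +0.000034°.
North–south shift: 0.000024 × 111699 = 2.68078 m.
East–west at this latitude: 0.000034° × 111699 × cos 15.853° ≈ 0.000034 × 107451 = 3.65332 m.
Hypotenuse of the two orthogonal shifts: √(2.68078² + 3.65332²) = 4.53137 m.

5 metres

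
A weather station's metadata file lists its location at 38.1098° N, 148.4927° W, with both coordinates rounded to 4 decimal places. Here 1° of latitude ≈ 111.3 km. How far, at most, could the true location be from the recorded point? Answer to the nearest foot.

23 feet

Rounding to 4 decimal places leaves each coordinate within ±5e-05° of the true value.
Latitude error → 5e-05 × 111300 = 5.565 m along the meridian.
Longitude error → 5e-05 × 111300 × cos 38.1098° = 5e-05 × 111300 × 0.7868 ≈ 4.37871 m.
Combining orthogonally: (5.565² + 4.37871²)^½ ≈ 7.08112 m.
Converting: 7.08112 m × 3.2808 ft/m ≈ 23.232 ft.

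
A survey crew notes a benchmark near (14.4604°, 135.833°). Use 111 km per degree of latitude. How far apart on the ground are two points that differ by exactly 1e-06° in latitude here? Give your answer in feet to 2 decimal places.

Along a meridian 1e-06° is 1e-06 × 111000 = 0.111 m.
Converting: 0.111 m × 3.2808 ft/m ≈ 0.36417 ft.

0.36 feet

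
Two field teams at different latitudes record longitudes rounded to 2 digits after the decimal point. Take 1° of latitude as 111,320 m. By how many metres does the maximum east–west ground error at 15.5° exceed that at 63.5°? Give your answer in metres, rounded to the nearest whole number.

288 metres

Rounding to 2 decimal places leaves the longitude within ±0.005° of the true value.
At 15.5°: 0.005° × 111320 × cos 15.5° = 0.005 × 111320 × 0.9636 ≈ 536.36 m.
At 63.5°: 0.005° × 111320 × cos 63.5° = 0.005 × 111320 × 0.4462 ≈ 248.35 m.
Difference: 536.36 − 248.35 = 288 m.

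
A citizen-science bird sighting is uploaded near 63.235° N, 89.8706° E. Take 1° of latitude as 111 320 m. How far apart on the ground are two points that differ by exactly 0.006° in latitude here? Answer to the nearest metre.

668 metres

Along a meridian 0.006° is 0.006 × 111320 = 667.92 m.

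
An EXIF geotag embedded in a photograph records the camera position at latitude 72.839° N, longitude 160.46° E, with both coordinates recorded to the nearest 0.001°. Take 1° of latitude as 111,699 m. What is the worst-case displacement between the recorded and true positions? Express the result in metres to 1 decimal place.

58.2 metres

Rounding to 3 decimal places leaves each coordinate within ±0.0005° of the true value.
North–south component: 0.0005° × 111699 = 55.8495 m.
E–W at 72.839°: 0.0005° × 111699 × cos 72.839° = 0.0005 × 111699 × 0.2951 ≈ 16.4788 m.
The two errors are perpendicular, so the maximum displacement is √(55.8495² + 16.4788²) ≈ 58.2299 m.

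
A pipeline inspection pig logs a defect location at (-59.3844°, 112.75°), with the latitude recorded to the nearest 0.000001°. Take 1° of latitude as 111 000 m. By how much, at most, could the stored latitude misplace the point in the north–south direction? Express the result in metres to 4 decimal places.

Rounding to 6 decimal places leaves the latitude within ±5e-07° of the true value.
Along the meridian that is 5e-07° × 111000 m/° = 0.0555 m.

0.0555 metres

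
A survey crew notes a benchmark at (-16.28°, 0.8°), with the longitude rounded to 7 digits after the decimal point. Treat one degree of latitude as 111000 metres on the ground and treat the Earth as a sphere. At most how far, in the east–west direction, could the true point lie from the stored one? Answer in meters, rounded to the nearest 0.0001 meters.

Rounding to 7 decimal places leaves the longitude within ±5e-08° of the true value.
Parallels shrink by cos φ, so at 16.28° a degree of longitude is 111000 × 0.9599 ≈ 106549 m.
So at most 5e-08° × 106549 ≈ 0.00532746 m east–west.

0.0053 meters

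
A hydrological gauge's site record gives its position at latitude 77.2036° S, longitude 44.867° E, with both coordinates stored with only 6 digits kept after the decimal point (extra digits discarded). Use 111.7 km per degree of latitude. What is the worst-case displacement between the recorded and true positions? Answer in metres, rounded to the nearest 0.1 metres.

Truncating at 6 decimal places can drop up to a full unit in the last place, so each coordinate may be off by as much as 1e-06°.
Latitude error → 1e-06 × 111700 = 0.1117 m along the meridian.
Longitude error → 1e-06 × 111700 × cos 77.2036° = 1e-06 × 111700 × 0.2215 ≈ 0.0247401 m.
The two errors are perpendicular, so the maximum displacement is √(0.1117² + 0.0247401²) ≈ 0.114407 m.

0.1 metres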